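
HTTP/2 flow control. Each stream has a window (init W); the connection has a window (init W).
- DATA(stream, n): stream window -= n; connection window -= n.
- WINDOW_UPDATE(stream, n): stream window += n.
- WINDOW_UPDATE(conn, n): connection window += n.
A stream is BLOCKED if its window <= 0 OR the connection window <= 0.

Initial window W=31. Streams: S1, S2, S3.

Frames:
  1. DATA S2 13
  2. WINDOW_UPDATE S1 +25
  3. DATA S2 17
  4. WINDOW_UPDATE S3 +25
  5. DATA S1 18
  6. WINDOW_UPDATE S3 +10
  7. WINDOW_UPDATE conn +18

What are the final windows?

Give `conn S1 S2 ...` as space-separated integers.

Op 1: conn=18 S1=31 S2=18 S3=31 blocked=[]
Op 2: conn=18 S1=56 S2=18 S3=31 blocked=[]
Op 3: conn=1 S1=56 S2=1 S3=31 blocked=[]
Op 4: conn=1 S1=56 S2=1 S3=56 blocked=[]
Op 5: conn=-17 S1=38 S2=1 S3=56 blocked=[1, 2, 3]
Op 6: conn=-17 S1=38 S2=1 S3=66 blocked=[1, 2, 3]
Op 7: conn=1 S1=38 S2=1 S3=66 blocked=[]

Answer: 1 38 1 66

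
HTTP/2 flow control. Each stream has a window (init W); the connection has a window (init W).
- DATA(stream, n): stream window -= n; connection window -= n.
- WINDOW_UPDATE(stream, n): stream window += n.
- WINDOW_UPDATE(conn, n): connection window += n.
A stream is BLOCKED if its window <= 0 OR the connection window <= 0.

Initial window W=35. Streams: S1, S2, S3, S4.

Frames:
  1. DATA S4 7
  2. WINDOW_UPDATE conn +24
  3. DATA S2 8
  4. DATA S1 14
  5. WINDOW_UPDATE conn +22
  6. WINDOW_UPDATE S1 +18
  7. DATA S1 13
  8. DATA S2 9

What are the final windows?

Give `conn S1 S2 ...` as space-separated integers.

Answer: 30 26 18 35 28

Derivation:
Op 1: conn=28 S1=35 S2=35 S3=35 S4=28 blocked=[]
Op 2: conn=52 S1=35 S2=35 S3=35 S4=28 blocked=[]
Op 3: conn=44 S1=35 S2=27 S3=35 S4=28 blocked=[]
Op 4: conn=30 S1=21 S2=27 S3=35 S4=28 blocked=[]
Op 5: conn=52 S1=21 S2=27 S3=35 S4=28 blocked=[]
Op 6: conn=52 S1=39 S2=27 S3=35 S4=28 blocked=[]
Op 7: conn=39 S1=26 S2=27 S3=35 S4=28 blocked=[]
Op 8: conn=30 S1=26 S2=18 S3=35 S4=28 blocked=[]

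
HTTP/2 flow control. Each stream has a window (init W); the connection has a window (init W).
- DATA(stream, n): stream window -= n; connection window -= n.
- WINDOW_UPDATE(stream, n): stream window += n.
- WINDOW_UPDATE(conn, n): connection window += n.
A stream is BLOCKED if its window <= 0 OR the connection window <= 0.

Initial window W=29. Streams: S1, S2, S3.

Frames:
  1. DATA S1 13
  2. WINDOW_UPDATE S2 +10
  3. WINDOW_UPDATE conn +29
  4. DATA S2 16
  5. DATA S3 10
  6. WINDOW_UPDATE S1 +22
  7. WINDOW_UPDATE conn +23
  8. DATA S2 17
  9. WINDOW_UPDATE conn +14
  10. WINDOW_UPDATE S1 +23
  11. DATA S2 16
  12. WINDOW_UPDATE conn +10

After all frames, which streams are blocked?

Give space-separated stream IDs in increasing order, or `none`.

Answer: S2

Derivation:
Op 1: conn=16 S1=16 S2=29 S3=29 blocked=[]
Op 2: conn=16 S1=16 S2=39 S3=29 blocked=[]
Op 3: conn=45 S1=16 S2=39 S3=29 blocked=[]
Op 4: conn=29 S1=16 S2=23 S3=29 blocked=[]
Op 5: conn=19 S1=16 S2=23 S3=19 blocked=[]
Op 6: conn=19 S1=38 S2=23 S3=19 blocked=[]
Op 7: conn=42 S1=38 S2=23 S3=19 blocked=[]
Op 8: conn=25 S1=38 S2=6 S3=19 blocked=[]
Op 9: conn=39 S1=38 S2=6 S3=19 blocked=[]
Op 10: conn=39 S1=61 S2=6 S3=19 blocked=[]
Op 11: conn=23 S1=61 S2=-10 S3=19 blocked=[2]
Op 12: conn=33 S1=61 S2=-10 S3=19 blocked=[2]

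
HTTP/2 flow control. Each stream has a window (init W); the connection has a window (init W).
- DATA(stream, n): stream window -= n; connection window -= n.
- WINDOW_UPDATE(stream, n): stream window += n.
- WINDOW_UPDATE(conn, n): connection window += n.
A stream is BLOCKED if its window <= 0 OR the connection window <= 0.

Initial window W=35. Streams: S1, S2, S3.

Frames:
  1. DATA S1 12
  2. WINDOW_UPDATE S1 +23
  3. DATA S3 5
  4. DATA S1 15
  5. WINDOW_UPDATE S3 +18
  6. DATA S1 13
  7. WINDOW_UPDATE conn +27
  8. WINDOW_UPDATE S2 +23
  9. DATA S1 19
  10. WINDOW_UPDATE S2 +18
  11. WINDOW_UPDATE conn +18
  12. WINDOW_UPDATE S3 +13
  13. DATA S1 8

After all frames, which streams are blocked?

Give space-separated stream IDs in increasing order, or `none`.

Op 1: conn=23 S1=23 S2=35 S3=35 blocked=[]
Op 2: conn=23 S1=46 S2=35 S3=35 blocked=[]
Op 3: conn=18 S1=46 S2=35 S3=30 blocked=[]
Op 4: conn=3 S1=31 S2=35 S3=30 blocked=[]
Op 5: conn=3 S1=31 S2=35 S3=48 blocked=[]
Op 6: conn=-10 S1=18 S2=35 S3=48 blocked=[1, 2, 3]
Op 7: conn=17 S1=18 S2=35 S3=48 blocked=[]
Op 8: conn=17 S1=18 S2=58 S3=48 blocked=[]
Op 9: conn=-2 S1=-1 S2=58 S3=48 blocked=[1, 2, 3]
Op 10: conn=-2 S1=-1 S2=76 S3=48 blocked=[1, 2, 3]
Op 11: conn=16 S1=-1 S2=76 S3=48 blocked=[1]
Op 12: conn=16 S1=-1 S2=76 S3=61 blocked=[1]
Op 13: conn=8 S1=-9 S2=76 S3=61 blocked=[1]

Answer: S1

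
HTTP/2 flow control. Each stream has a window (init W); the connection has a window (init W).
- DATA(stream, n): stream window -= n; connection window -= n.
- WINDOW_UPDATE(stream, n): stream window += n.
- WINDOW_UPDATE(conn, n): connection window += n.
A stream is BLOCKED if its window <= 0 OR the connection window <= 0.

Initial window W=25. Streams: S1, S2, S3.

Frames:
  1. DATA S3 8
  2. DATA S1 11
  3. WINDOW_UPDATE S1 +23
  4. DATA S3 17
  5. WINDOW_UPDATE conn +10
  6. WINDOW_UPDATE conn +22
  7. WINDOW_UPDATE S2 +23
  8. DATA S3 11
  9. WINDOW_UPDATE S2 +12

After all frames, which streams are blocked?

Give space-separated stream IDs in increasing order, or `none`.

Op 1: conn=17 S1=25 S2=25 S3=17 blocked=[]
Op 2: conn=6 S1=14 S2=25 S3=17 blocked=[]
Op 3: conn=6 S1=37 S2=25 S3=17 blocked=[]
Op 4: conn=-11 S1=37 S2=25 S3=0 blocked=[1, 2, 3]
Op 5: conn=-1 S1=37 S2=25 S3=0 blocked=[1, 2, 3]
Op 6: conn=21 S1=37 S2=25 S3=0 blocked=[3]
Op 7: conn=21 S1=37 S2=48 S3=0 blocked=[3]
Op 8: conn=10 S1=37 S2=48 S3=-11 blocked=[3]
Op 9: conn=10 S1=37 S2=60 S3=-11 blocked=[3]

Answer: S3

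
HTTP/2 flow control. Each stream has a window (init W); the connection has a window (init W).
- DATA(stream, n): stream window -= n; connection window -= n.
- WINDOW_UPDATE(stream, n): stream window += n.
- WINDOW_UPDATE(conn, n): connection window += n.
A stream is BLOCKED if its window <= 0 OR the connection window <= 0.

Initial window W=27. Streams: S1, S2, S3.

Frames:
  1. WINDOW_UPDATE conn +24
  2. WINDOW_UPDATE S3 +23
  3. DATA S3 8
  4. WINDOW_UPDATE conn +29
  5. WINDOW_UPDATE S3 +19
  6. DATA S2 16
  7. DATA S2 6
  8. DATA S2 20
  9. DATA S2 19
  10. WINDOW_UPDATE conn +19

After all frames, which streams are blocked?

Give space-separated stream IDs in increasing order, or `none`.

Op 1: conn=51 S1=27 S2=27 S3=27 blocked=[]
Op 2: conn=51 S1=27 S2=27 S3=50 blocked=[]
Op 3: conn=43 S1=27 S2=27 S3=42 blocked=[]
Op 4: conn=72 S1=27 S2=27 S3=42 blocked=[]
Op 5: conn=72 S1=27 S2=27 S3=61 blocked=[]
Op 6: conn=56 S1=27 S2=11 S3=61 blocked=[]
Op 7: conn=50 S1=27 S2=5 S3=61 blocked=[]
Op 8: conn=30 S1=27 S2=-15 S3=61 blocked=[2]
Op 9: conn=11 S1=27 S2=-34 S3=61 blocked=[2]
Op 10: conn=30 S1=27 S2=-34 S3=61 blocked=[2]

Answer: S2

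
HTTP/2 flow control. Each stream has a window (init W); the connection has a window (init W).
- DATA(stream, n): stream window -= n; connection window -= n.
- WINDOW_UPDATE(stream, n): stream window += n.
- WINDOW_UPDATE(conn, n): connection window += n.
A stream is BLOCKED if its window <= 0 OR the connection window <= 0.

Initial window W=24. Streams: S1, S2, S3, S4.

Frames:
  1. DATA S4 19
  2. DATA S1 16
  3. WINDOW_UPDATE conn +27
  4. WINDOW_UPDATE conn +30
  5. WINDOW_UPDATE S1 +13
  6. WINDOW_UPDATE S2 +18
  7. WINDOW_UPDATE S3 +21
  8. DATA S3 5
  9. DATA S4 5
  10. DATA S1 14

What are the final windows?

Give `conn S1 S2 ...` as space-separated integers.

Answer: 22 7 42 40 0

Derivation:
Op 1: conn=5 S1=24 S2=24 S3=24 S4=5 blocked=[]
Op 2: conn=-11 S1=8 S2=24 S3=24 S4=5 blocked=[1, 2, 3, 4]
Op 3: conn=16 S1=8 S2=24 S3=24 S4=5 blocked=[]
Op 4: conn=46 S1=8 S2=24 S3=24 S4=5 blocked=[]
Op 5: conn=46 S1=21 S2=24 S3=24 S4=5 blocked=[]
Op 6: conn=46 S1=21 S2=42 S3=24 S4=5 blocked=[]
Op 7: conn=46 S1=21 S2=42 S3=45 S4=5 blocked=[]
Op 8: conn=41 S1=21 S2=42 S3=40 S4=5 blocked=[]
Op 9: conn=36 S1=21 S2=42 S3=40 S4=0 blocked=[4]
Op 10: conn=22 S1=7 S2=42 S3=40 S4=0 blocked=[4]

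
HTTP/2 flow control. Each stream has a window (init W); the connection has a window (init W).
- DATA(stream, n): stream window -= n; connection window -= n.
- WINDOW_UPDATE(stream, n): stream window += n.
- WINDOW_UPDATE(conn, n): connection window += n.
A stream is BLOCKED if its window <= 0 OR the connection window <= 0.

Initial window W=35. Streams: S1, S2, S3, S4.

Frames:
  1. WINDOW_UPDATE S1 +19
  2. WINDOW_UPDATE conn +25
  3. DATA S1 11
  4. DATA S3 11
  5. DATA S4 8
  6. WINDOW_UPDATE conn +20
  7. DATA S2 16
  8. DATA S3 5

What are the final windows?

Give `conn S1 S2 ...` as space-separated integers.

Answer: 29 43 19 19 27

Derivation:
Op 1: conn=35 S1=54 S2=35 S3=35 S4=35 blocked=[]
Op 2: conn=60 S1=54 S2=35 S3=35 S4=35 blocked=[]
Op 3: conn=49 S1=43 S2=35 S3=35 S4=35 blocked=[]
Op 4: conn=38 S1=43 S2=35 S3=24 S4=35 blocked=[]
Op 5: conn=30 S1=43 S2=35 S3=24 S4=27 blocked=[]
Op 6: conn=50 S1=43 S2=35 S3=24 S4=27 blocked=[]
Op 7: conn=34 S1=43 S2=19 S3=24 S4=27 blocked=[]
Op 8: conn=29 S1=43 S2=19 S3=19 S4=27 blocked=[]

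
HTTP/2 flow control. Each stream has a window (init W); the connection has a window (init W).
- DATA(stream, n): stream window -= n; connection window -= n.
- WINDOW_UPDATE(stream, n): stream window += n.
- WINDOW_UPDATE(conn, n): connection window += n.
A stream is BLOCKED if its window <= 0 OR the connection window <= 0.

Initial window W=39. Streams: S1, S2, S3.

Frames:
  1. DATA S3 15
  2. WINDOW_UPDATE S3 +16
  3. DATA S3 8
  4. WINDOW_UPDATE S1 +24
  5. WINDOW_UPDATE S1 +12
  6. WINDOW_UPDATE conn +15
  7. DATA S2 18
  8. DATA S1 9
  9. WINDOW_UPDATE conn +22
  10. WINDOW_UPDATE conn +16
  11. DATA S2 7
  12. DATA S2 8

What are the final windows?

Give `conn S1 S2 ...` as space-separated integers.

Answer: 27 66 6 32

Derivation:
Op 1: conn=24 S1=39 S2=39 S3=24 blocked=[]
Op 2: conn=24 S1=39 S2=39 S3=40 blocked=[]
Op 3: conn=16 S1=39 S2=39 S3=32 blocked=[]
Op 4: conn=16 S1=63 S2=39 S3=32 blocked=[]
Op 5: conn=16 S1=75 S2=39 S3=32 blocked=[]
Op 6: conn=31 S1=75 S2=39 S3=32 blocked=[]
Op 7: conn=13 S1=75 S2=21 S3=32 blocked=[]
Op 8: conn=4 S1=66 S2=21 S3=32 blocked=[]
Op 9: conn=26 S1=66 S2=21 S3=32 blocked=[]
Op 10: conn=42 S1=66 S2=21 S3=32 blocked=[]
Op 11: conn=35 S1=66 S2=14 S3=32 blocked=[]
Op 12: conn=27 S1=66 S2=6 S3=32 blocked=[]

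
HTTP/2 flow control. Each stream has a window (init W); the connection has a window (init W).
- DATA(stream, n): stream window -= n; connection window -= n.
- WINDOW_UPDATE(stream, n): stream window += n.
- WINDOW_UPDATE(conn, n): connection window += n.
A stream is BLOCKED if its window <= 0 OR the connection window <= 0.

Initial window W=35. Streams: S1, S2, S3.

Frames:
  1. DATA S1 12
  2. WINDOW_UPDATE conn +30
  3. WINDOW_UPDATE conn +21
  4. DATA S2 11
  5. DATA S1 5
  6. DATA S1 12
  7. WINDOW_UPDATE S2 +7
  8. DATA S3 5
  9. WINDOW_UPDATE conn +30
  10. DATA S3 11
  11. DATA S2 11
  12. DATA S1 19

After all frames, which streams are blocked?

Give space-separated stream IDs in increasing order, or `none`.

Op 1: conn=23 S1=23 S2=35 S3=35 blocked=[]
Op 2: conn=53 S1=23 S2=35 S3=35 blocked=[]
Op 3: conn=74 S1=23 S2=35 S3=35 blocked=[]
Op 4: conn=63 S1=23 S2=24 S3=35 blocked=[]
Op 5: conn=58 S1=18 S2=24 S3=35 blocked=[]
Op 6: conn=46 S1=6 S2=24 S3=35 blocked=[]
Op 7: conn=46 S1=6 S2=31 S3=35 blocked=[]
Op 8: conn=41 S1=6 S2=31 S3=30 blocked=[]
Op 9: conn=71 S1=6 S2=31 S3=30 blocked=[]
Op 10: conn=60 S1=6 S2=31 S3=19 blocked=[]
Op 11: conn=49 S1=6 S2=20 S3=19 blocked=[]
Op 12: conn=30 S1=-13 S2=20 S3=19 blocked=[1]

Answer: S1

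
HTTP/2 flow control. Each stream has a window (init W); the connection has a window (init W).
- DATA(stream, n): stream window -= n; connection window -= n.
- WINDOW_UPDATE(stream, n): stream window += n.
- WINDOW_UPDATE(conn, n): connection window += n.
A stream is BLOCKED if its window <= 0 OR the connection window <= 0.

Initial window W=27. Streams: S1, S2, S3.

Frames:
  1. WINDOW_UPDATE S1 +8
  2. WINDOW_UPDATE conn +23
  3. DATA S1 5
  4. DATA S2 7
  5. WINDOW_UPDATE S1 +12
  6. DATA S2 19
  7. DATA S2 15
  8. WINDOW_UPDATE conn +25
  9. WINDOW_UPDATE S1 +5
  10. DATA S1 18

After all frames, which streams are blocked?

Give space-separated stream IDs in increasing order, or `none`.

Op 1: conn=27 S1=35 S2=27 S3=27 blocked=[]
Op 2: conn=50 S1=35 S2=27 S3=27 blocked=[]
Op 3: conn=45 S1=30 S2=27 S3=27 blocked=[]
Op 4: conn=38 S1=30 S2=20 S3=27 blocked=[]
Op 5: conn=38 S1=42 S2=20 S3=27 blocked=[]
Op 6: conn=19 S1=42 S2=1 S3=27 blocked=[]
Op 7: conn=4 S1=42 S2=-14 S3=27 blocked=[2]
Op 8: conn=29 S1=42 S2=-14 S3=27 blocked=[2]
Op 9: conn=29 S1=47 S2=-14 S3=27 blocked=[2]
Op 10: conn=11 S1=29 S2=-14 S3=27 blocked=[2]

Answer: S2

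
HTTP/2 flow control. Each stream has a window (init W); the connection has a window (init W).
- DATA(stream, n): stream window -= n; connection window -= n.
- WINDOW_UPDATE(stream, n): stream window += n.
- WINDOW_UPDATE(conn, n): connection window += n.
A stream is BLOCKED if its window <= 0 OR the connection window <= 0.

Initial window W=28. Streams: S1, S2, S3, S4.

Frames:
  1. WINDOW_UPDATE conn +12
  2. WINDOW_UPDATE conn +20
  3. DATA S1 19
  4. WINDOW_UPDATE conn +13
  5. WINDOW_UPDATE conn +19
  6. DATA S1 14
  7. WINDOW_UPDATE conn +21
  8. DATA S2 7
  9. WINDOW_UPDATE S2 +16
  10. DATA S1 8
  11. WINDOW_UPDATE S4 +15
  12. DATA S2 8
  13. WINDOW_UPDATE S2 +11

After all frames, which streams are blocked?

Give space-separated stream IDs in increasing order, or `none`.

Answer: S1

Derivation:
Op 1: conn=40 S1=28 S2=28 S3=28 S4=28 blocked=[]
Op 2: conn=60 S1=28 S2=28 S3=28 S4=28 blocked=[]
Op 3: conn=41 S1=9 S2=28 S3=28 S4=28 blocked=[]
Op 4: conn=54 S1=9 S2=28 S3=28 S4=28 blocked=[]
Op 5: conn=73 S1=9 S2=28 S3=28 S4=28 blocked=[]
Op 6: conn=59 S1=-5 S2=28 S3=28 S4=28 blocked=[1]
Op 7: conn=80 S1=-5 S2=28 S3=28 S4=28 blocked=[1]
Op 8: conn=73 S1=-5 S2=21 S3=28 S4=28 blocked=[1]
Op 9: conn=73 S1=-5 S2=37 S3=28 S4=28 blocked=[1]
Op 10: conn=65 S1=-13 S2=37 S3=28 S4=28 blocked=[1]
Op 11: conn=65 S1=-13 S2=37 S3=28 S4=43 blocked=[1]
Op 12: conn=57 S1=-13 S2=29 S3=28 S4=43 blocked=[1]
Op 13: conn=57 S1=-13 S2=40 S3=28 S4=43 blocked=[1]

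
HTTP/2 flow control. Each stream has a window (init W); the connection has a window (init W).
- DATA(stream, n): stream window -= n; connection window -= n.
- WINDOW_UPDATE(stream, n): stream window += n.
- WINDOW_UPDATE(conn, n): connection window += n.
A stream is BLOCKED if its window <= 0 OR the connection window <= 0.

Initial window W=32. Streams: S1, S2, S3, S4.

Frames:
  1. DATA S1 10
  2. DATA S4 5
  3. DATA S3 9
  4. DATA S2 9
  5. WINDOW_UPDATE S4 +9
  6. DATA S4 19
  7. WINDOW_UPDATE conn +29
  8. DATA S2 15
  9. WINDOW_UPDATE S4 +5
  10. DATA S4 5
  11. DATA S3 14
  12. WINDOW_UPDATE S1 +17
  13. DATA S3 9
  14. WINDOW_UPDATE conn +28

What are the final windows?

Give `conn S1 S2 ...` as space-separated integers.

Op 1: conn=22 S1=22 S2=32 S3=32 S4=32 blocked=[]
Op 2: conn=17 S1=22 S2=32 S3=32 S4=27 blocked=[]
Op 3: conn=8 S1=22 S2=32 S3=23 S4=27 blocked=[]
Op 4: conn=-1 S1=22 S2=23 S3=23 S4=27 blocked=[1, 2, 3, 4]
Op 5: conn=-1 S1=22 S2=23 S3=23 S4=36 blocked=[1, 2, 3, 4]
Op 6: conn=-20 S1=22 S2=23 S3=23 S4=17 blocked=[1, 2, 3, 4]
Op 7: conn=9 S1=22 S2=23 S3=23 S4=17 blocked=[]
Op 8: conn=-6 S1=22 S2=8 S3=23 S4=17 blocked=[1, 2, 3, 4]
Op 9: conn=-6 S1=22 S2=8 S3=23 S4=22 blocked=[1, 2, 3, 4]
Op 10: conn=-11 S1=22 S2=8 S3=23 S4=17 blocked=[1, 2, 3, 4]
Op 11: conn=-25 S1=22 S2=8 S3=9 S4=17 blocked=[1, 2, 3, 4]
Op 12: conn=-25 S1=39 S2=8 S3=9 S4=17 blocked=[1, 2, 3, 4]
Op 13: conn=-34 S1=39 S2=8 S3=0 S4=17 blocked=[1, 2, 3, 4]
Op 14: conn=-6 S1=39 S2=8 S3=0 S4=17 blocked=[1, 2, 3, 4]

Answer: -6 39 8 0 17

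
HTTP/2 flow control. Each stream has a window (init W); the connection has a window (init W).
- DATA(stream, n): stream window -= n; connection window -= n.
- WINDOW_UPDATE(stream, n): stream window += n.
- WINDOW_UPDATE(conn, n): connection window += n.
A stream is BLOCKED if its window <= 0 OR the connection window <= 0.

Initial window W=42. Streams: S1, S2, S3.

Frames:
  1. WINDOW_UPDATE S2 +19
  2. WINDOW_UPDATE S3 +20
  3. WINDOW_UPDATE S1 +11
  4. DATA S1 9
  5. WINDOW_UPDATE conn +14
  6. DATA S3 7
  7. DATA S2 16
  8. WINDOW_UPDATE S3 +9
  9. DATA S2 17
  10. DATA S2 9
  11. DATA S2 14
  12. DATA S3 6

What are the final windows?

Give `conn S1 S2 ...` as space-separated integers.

Op 1: conn=42 S1=42 S2=61 S3=42 blocked=[]
Op 2: conn=42 S1=42 S2=61 S3=62 blocked=[]
Op 3: conn=42 S1=53 S2=61 S3=62 blocked=[]
Op 4: conn=33 S1=44 S2=61 S3=62 blocked=[]
Op 5: conn=47 S1=44 S2=61 S3=62 blocked=[]
Op 6: conn=40 S1=44 S2=61 S3=55 blocked=[]
Op 7: conn=24 S1=44 S2=45 S3=55 blocked=[]
Op 8: conn=24 S1=44 S2=45 S3=64 blocked=[]
Op 9: conn=7 S1=44 S2=28 S3=64 blocked=[]
Op 10: conn=-2 S1=44 S2=19 S3=64 blocked=[1, 2, 3]
Op 11: conn=-16 S1=44 S2=5 S3=64 blocked=[1, 2, 3]
Op 12: conn=-22 S1=44 S2=5 S3=58 blocked=[1, 2, 3]

Answer: -22 44 5 58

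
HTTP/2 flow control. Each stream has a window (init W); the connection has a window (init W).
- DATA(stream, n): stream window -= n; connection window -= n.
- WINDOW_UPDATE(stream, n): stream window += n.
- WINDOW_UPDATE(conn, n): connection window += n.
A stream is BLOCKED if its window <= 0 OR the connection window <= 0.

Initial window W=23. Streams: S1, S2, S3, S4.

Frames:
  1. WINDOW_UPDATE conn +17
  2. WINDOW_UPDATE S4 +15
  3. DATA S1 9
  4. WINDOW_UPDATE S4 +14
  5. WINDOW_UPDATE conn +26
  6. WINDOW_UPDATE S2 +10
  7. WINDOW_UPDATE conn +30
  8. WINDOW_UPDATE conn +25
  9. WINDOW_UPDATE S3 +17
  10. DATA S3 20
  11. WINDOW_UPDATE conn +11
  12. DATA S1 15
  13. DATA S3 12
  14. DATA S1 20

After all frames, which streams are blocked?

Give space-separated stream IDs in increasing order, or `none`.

Op 1: conn=40 S1=23 S2=23 S3=23 S4=23 blocked=[]
Op 2: conn=40 S1=23 S2=23 S3=23 S4=38 blocked=[]
Op 3: conn=31 S1=14 S2=23 S3=23 S4=38 blocked=[]
Op 4: conn=31 S1=14 S2=23 S3=23 S4=52 blocked=[]
Op 5: conn=57 S1=14 S2=23 S3=23 S4=52 blocked=[]
Op 6: conn=57 S1=14 S2=33 S3=23 S4=52 blocked=[]
Op 7: conn=87 S1=14 S2=33 S3=23 S4=52 blocked=[]
Op 8: conn=112 S1=14 S2=33 S3=23 S4=52 blocked=[]
Op 9: conn=112 S1=14 S2=33 S3=40 S4=52 blocked=[]
Op 10: conn=92 S1=14 S2=33 S3=20 S4=52 blocked=[]
Op 11: conn=103 S1=14 S2=33 S3=20 S4=52 blocked=[]
Op 12: conn=88 S1=-1 S2=33 S3=20 S4=52 blocked=[1]
Op 13: conn=76 S1=-1 S2=33 S3=8 S4=52 blocked=[1]
Op 14: conn=56 S1=-21 S2=33 S3=8 S4=52 blocked=[1]

Answer: S1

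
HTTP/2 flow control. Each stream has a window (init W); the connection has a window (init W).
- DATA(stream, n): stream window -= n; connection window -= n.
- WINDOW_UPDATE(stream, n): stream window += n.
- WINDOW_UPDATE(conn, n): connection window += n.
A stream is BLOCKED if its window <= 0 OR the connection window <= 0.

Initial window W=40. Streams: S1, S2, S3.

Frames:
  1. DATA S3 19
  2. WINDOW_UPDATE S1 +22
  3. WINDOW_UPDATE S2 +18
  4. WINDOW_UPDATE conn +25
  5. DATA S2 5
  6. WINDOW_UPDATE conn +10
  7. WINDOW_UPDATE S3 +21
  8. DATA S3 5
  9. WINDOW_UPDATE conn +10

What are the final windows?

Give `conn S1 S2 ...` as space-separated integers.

Op 1: conn=21 S1=40 S2=40 S3=21 blocked=[]
Op 2: conn=21 S1=62 S2=40 S3=21 blocked=[]
Op 3: conn=21 S1=62 S2=58 S3=21 blocked=[]
Op 4: conn=46 S1=62 S2=58 S3=21 blocked=[]
Op 5: conn=41 S1=62 S2=53 S3=21 blocked=[]
Op 6: conn=51 S1=62 S2=53 S3=21 blocked=[]
Op 7: conn=51 S1=62 S2=53 S3=42 blocked=[]
Op 8: conn=46 S1=62 S2=53 S3=37 blocked=[]
Op 9: conn=56 S1=62 S2=53 S3=37 blocked=[]

Answer: 56 62 53 37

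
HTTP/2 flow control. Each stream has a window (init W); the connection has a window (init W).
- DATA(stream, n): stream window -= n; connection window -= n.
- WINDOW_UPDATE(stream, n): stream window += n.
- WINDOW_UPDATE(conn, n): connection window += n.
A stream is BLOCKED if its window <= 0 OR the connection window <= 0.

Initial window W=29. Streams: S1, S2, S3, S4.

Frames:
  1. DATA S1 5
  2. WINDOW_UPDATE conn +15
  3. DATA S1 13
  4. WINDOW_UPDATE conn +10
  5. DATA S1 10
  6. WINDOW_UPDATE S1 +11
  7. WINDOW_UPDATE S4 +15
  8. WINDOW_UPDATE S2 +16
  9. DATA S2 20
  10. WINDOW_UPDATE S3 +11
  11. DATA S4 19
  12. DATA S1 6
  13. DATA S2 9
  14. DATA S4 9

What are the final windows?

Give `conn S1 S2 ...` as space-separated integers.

Op 1: conn=24 S1=24 S2=29 S3=29 S4=29 blocked=[]
Op 2: conn=39 S1=24 S2=29 S3=29 S4=29 blocked=[]
Op 3: conn=26 S1=11 S2=29 S3=29 S4=29 blocked=[]
Op 4: conn=36 S1=11 S2=29 S3=29 S4=29 blocked=[]
Op 5: conn=26 S1=1 S2=29 S3=29 S4=29 blocked=[]
Op 6: conn=26 S1=12 S2=29 S3=29 S4=29 blocked=[]
Op 7: conn=26 S1=12 S2=29 S3=29 S4=44 blocked=[]
Op 8: conn=26 S1=12 S2=45 S3=29 S4=44 blocked=[]
Op 9: conn=6 S1=12 S2=25 S3=29 S4=44 blocked=[]
Op 10: conn=6 S1=12 S2=25 S3=40 S4=44 blocked=[]
Op 11: conn=-13 S1=12 S2=25 S3=40 S4=25 blocked=[1, 2, 3, 4]
Op 12: conn=-19 S1=6 S2=25 S3=40 S4=25 blocked=[1, 2, 3, 4]
Op 13: conn=-28 S1=6 S2=16 S3=40 S4=25 blocked=[1, 2, 3, 4]
Op 14: conn=-37 S1=6 S2=16 S3=40 S4=16 blocked=[1, 2, 3, 4]

Answer: -37 6 16 40 16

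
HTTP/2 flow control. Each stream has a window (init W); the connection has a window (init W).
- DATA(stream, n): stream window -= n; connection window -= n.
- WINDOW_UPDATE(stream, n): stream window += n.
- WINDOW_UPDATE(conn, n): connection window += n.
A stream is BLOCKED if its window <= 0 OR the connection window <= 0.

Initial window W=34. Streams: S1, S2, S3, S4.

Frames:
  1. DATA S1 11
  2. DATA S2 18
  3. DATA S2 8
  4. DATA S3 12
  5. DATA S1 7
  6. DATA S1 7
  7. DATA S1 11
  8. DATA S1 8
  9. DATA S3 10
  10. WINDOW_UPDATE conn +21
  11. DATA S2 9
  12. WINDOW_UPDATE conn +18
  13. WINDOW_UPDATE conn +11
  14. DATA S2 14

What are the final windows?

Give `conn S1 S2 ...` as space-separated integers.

Op 1: conn=23 S1=23 S2=34 S3=34 S4=34 blocked=[]
Op 2: conn=5 S1=23 S2=16 S3=34 S4=34 blocked=[]
Op 3: conn=-3 S1=23 S2=8 S3=34 S4=34 blocked=[1, 2, 3, 4]
Op 4: conn=-15 S1=23 S2=8 S3=22 S4=34 blocked=[1, 2, 3, 4]
Op 5: conn=-22 S1=16 S2=8 S3=22 S4=34 blocked=[1, 2, 3, 4]
Op 6: conn=-29 S1=9 S2=8 S3=22 S4=34 blocked=[1, 2, 3, 4]
Op 7: conn=-40 S1=-2 S2=8 S3=22 S4=34 blocked=[1, 2, 3, 4]
Op 8: conn=-48 S1=-10 S2=8 S3=22 S4=34 blocked=[1, 2, 3, 4]
Op 9: conn=-58 S1=-10 S2=8 S3=12 S4=34 blocked=[1, 2, 3, 4]
Op 10: conn=-37 S1=-10 S2=8 S3=12 S4=34 blocked=[1, 2, 3, 4]
Op 11: conn=-46 S1=-10 S2=-1 S3=12 S4=34 blocked=[1, 2, 3, 4]
Op 12: conn=-28 S1=-10 S2=-1 S3=12 S4=34 blocked=[1, 2, 3, 4]
Op 13: conn=-17 S1=-10 S2=-1 S3=12 S4=34 blocked=[1, 2, 3, 4]
Op 14: conn=-31 S1=-10 S2=-15 S3=12 S4=34 blocked=[1, 2, 3, 4]

Answer: -31 -10 -15 12 34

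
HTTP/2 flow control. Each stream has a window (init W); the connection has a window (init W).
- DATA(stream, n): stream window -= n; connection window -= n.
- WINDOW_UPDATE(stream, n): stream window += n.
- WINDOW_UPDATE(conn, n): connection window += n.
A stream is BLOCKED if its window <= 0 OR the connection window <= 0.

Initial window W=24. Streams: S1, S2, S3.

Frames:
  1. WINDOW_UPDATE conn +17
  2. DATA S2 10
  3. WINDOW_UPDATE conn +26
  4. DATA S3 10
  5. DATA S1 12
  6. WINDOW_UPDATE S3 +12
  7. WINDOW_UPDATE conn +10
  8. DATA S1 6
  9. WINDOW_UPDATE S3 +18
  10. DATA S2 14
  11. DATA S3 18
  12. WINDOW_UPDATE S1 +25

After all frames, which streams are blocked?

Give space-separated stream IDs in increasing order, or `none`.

Answer: S2

Derivation:
Op 1: conn=41 S1=24 S2=24 S3=24 blocked=[]
Op 2: conn=31 S1=24 S2=14 S3=24 blocked=[]
Op 3: conn=57 S1=24 S2=14 S3=24 blocked=[]
Op 4: conn=47 S1=24 S2=14 S3=14 blocked=[]
Op 5: conn=35 S1=12 S2=14 S3=14 blocked=[]
Op 6: conn=35 S1=12 S2=14 S3=26 blocked=[]
Op 7: conn=45 S1=12 S2=14 S3=26 blocked=[]
Op 8: conn=39 S1=6 S2=14 S3=26 blocked=[]
Op 9: conn=39 S1=6 S2=14 S3=44 blocked=[]
Op 10: conn=25 S1=6 S2=0 S3=44 blocked=[2]
Op 11: conn=7 S1=6 S2=0 S3=26 blocked=[2]
Op 12: conn=7 S1=31 S2=0 S3=26 blocked=[2]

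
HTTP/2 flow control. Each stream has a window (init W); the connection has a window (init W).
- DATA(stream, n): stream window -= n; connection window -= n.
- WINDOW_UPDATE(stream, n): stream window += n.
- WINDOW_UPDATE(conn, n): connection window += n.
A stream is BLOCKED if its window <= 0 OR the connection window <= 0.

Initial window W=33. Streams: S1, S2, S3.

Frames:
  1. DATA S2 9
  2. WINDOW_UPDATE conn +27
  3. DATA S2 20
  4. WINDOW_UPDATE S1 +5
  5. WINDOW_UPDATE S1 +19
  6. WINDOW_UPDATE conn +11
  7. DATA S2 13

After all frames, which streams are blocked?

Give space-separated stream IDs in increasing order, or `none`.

Answer: S2

Derivation:
Op 1: conn=24 S1=33 S2=24 S3=33 blocked=[]
Op 2: conn=51 S1=33 S2=24 S3=33 blocked=[]
Op 3: conn=31 S1=33 S2=4 S3=33 blocked=[]
Op 4: conn=31 S1=38 S2=4 S3=33 blocked=[]
Op 5: conn=31 S1=57 S2=4 S3=33 blocked=[]
Op 6: conn=42 S1=57 S2=4 S3=33 blocked=[]
Op 7: conn=29 S1=57 S2=-9 S3=33 blocked=[2]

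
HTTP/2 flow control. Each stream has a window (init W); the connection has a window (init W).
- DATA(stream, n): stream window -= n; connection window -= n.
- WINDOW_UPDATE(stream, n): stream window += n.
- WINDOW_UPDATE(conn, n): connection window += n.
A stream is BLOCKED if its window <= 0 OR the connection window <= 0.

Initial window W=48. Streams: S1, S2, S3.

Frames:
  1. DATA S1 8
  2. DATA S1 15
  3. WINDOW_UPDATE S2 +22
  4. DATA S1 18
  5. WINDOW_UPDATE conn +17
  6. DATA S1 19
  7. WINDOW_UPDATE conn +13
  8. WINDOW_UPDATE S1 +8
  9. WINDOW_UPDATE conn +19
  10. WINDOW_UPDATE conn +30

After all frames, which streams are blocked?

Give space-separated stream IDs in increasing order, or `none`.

Answer: S1

Derivation:
Op 1: conn=40 S1=40 S2=48 S3=48 blocked=[]
Op 2: conn=25 S1=25 S2=48 S3=48 blocked=[]
Op 3: conn=25 S1=25 S2=70 S3=48 blocked=[]
Op 4: conn=7 S1=7 S2=70 S3=48 blocked=[]
Op 5: conn=24 S1=7 S2=70 S3=48 blocked=[]
Op 6: conn=5 S1=-12 S2=70 S3=48 blocked=[1]
Op 7: conn=18 S1=-12 S2=70 S3=48 blocked=[1]
Op 8: conn=18 S1=-4 S2=70 S3=48 blocked=[1]
Op 9: conn=37 S1=-4 S2=70 S3=48 blocked=[1]
Op 10: conn=67 S1=-4 S2=70 S3=48 blocked=[1]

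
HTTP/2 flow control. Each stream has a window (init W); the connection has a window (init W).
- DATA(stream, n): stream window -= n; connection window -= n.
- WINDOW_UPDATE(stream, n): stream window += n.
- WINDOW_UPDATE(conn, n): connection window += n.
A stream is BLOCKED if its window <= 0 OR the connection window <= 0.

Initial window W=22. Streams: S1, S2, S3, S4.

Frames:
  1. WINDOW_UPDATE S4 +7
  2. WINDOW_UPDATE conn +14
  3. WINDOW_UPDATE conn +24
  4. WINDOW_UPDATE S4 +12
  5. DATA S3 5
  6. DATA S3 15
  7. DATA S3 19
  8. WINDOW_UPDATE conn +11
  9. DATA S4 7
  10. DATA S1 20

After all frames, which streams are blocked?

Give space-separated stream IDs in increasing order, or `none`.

Answer: S3

Derivation:
Op 1: conn=22 S1=22 S2=22 S3=22 S4=29 blocked=[]
Op 2: conn=36 S1=22 S2=22 S3=22 S4=29 blocked=[]
Op 3: conn=60 S1=22 S2=22 S3=22 S4=29 blocked=[]
Op 4: conn=60 S1=22 S2=22 S3=22 S4=41 blocked=[]
Op 5: conn=55 S1=22 S2=22 S3=17 S4=41 blocked=[]
Op 6: conn=40 S1=22 S2=22 S3=2 S4=41 blocked=[]
Op 7: conn=21 S1=22 S2=22 S3=-17 S4=41 blocked=[3]
Op 8: conn=32 S1=22 S2=22 S3=-17 S4=41 blocked=[3]
Op 9: conn=25 S1=22 S2=22 S3=-17 S4=34 blocked=[3]
Op 10: conn=5 S1=2 S2=22 S3=-17 S4=34 blocked=[3]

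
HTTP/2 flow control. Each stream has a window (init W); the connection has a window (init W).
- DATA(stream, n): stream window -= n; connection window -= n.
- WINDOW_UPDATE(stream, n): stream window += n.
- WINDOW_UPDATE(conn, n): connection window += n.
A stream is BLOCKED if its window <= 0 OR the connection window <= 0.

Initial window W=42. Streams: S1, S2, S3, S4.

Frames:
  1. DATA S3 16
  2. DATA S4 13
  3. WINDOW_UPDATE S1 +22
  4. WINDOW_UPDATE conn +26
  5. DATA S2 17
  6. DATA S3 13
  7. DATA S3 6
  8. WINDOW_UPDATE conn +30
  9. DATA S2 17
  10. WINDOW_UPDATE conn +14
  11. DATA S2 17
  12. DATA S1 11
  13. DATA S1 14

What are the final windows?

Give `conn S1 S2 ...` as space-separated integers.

Answer: -12 39 -9 7 29

Derivation:
Op 1: conn=26 S1=42 S2=42 S3=26 S4=42 blocked=[]
Op 2: conn=13 S1=42 S2=42 S3=26 S4=29 blocked=[]
Op 3: conn=13 S1=64 S2=42 S3=26 S4=29 blocked=[]
Op 4: conn=39 S1=64 S2=42 S3=26 S4=29 blocked=[]
Op 5: conn=22 S1=64 S2=25 S3=26 S4=29 blocked=[]
Op 6: conn=9 S1=64 S2=25 S3=13 S4=29 blocked=[]
Op 7: conn=3 S1=64 S2=25 S3=7 S4=29 blocked=[]
Op 8: conn=33 S1=64 S2=25 S3=7 S4=29 blocked=[]
Op 9: conn=16 S1=64 S2=8 S3=7 S4=29 blocked=[]
Op 10: conn=30 S1=64 S2=8 S3=7 S4=29 blocked=[]
Op 11: conn=13 S1=64 S2=-9 S3=7 S4=29 blocked=[2]
Op 12: conn=2 S1=53 S2=-9 S3=7 S4=29 blocked=[2]
Op 13: conn=-12 S1=39 S2=-9 S3=7 S4=29 blocked=[1, 2, 3, 4]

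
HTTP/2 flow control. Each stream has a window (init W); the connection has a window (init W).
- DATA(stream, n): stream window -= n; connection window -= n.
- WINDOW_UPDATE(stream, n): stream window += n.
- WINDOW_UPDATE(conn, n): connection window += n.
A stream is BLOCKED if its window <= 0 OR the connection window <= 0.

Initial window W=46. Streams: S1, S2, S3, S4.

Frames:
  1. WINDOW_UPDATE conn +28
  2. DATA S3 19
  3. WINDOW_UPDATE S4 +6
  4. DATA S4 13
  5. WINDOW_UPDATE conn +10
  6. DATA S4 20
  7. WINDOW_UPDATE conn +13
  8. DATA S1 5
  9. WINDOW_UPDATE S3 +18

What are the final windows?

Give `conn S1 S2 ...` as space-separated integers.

Answer: 40 41 46 45 19

Derivation:
Op 1: conn=74 S1=46 S2=46 S3=46 S4=46 blocked=[]
Op 2: conn=55 S1=46 S2=46 S3=27 S4=46 blocked=[]
Op 3: conn=55 S1=46 S2=46 S3=27 S4=52 blocked=[]
Op 4: conn=42 S1=46 S2=46 S3=27 S4=39 blocked=[]
Op 5: conn=52 S1=46 S2=46 S3=27 S4=39 blocked=[]
Op 6: conn=32 S1=46 S2=46 S3=27 S4=19 blocked=[]
Op 7: conn=45 S1=46 S2=46 S3=27 S4=19 blocked=[]
Op 8: conn=40 S1=41 S2=46 S3=27 S4=19 blocked=[]
Op 9: conn=40 S1=41 S2=46 S3=45 S4=19 blocked=[]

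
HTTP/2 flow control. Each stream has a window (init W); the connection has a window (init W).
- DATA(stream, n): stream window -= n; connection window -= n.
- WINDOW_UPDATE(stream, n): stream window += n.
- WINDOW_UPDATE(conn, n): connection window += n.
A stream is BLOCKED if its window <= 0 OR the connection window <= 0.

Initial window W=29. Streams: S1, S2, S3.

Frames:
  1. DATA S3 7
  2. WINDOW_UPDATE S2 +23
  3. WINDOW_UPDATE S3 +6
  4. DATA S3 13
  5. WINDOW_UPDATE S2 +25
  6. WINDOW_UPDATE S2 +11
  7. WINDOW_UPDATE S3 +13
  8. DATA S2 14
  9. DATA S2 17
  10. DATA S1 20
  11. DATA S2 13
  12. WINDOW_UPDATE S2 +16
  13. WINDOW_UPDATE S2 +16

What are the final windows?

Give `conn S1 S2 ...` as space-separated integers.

Answer: -55 9 76 28

Derivation:
Op 1: conn=22 S1=29 S2=29 S3=22 blocked=[]
Op 2: conn=22 S1=29 S2=52 S3=22 blocked=[]
Op 3: conn=22 S1=29 S2=52 S3=28 blocked=[]
Op 4: conn=9 S1=29 S2=52 S3=15 blocked=[]
Op 5: conn=9 S1=29 S2=77 S3=15 blocked=[]
Op 6: conn=9 S1=29 S2=88 S3=15 blocked=[]
Op 7: conn=9 S1=29 S2=88 S3=28 blocked=[]
Op 8: conn=-5 S1=29 S2=74 S3=28 blocked=[1, 2, 3]
Op 9: conn=-22 S1=29 S2=57 S3=28 blocked=[1, 2, 3]
Op 10: conn=-42 S1=9 S2=57 S3=28 blocked=[1, 2, 3]
Op 11: conn=-55 S1=9 S2=44 S3=28 blocked=[1, 2, 3]
Op 12: conn=-55 S1=9 S2=60 S3=28 blocked=[1, 2, 3]
Op 13: conn=-55 S1=9 S2=76 S3=28 blocked=[1, 2, 3]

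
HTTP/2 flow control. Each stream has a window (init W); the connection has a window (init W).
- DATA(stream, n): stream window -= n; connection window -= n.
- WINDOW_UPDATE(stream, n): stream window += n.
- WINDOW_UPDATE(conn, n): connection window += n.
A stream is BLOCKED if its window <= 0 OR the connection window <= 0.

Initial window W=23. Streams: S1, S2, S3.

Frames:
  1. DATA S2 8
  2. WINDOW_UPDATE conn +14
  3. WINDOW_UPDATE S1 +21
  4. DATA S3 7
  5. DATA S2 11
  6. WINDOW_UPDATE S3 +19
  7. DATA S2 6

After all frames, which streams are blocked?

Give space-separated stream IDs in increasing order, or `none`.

Answer: S2

Derivation:
Op 1: conn=15 S1=23 S2=15 S3=23 blocked=[]
Op 2: conn=29 S1=23 S2=15 S3=23 blocked=[]
Op 3: conn=29 S1=44 S2=15 S3=23 blocked=[]
Op 4: conn=22 S1=44 S2=15 S3=16 blocked=[]
Op 5: conn=11 S1=44 S2=4 S3=16 blocked=[]
Op 6: conn=11 S1=44 S2=4 S3=35 blocked=[]
Op 7: conn=5 S1=44 S2=-2 S3=35 blocked=[2]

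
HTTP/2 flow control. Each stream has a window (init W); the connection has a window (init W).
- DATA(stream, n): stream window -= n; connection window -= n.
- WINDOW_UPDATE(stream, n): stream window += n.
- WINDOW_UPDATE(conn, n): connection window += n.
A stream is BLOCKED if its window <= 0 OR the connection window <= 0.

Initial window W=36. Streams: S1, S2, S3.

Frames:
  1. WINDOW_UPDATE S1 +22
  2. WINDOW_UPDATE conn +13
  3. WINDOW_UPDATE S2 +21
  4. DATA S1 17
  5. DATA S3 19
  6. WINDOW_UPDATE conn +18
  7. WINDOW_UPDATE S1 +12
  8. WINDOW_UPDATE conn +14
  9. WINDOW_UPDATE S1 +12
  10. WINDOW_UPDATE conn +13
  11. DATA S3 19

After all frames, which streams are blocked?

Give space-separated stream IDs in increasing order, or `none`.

Answer: S3

Derivation:
Op 1: conn=36 S1=58 S2=36 S3=36 blocked=[]
Op 2: conn=49 S1=58 S2=36 S3=36 blocked=[]
Op 3: conn=49 S1=58 S2=57 S3=36 blocked=[]
Op 4: conn=32 S1=41 S2=57 S3=36 blocked=[]
Op 5: conn=13 S1=41 S2=57 S3=17 blocked=[]
Op 6: conn=31 S1=41 S2=57 S3=17 blocked=[]
Op 7: conn=31 S1=53 S2=57 S3=17 blocked=[]
Op 8: conn=45 S1=53 S2=57 S3=17 blocked=[]
Op 9: conn=45 S1=65 S2=57 S3=17 blocked=[]
Op 10: conn=58 S1=65 S2=57 S3=17 blocked=[]
Op 11: conn=39 S1=65 S2=57 S3=-2 blocked=[3]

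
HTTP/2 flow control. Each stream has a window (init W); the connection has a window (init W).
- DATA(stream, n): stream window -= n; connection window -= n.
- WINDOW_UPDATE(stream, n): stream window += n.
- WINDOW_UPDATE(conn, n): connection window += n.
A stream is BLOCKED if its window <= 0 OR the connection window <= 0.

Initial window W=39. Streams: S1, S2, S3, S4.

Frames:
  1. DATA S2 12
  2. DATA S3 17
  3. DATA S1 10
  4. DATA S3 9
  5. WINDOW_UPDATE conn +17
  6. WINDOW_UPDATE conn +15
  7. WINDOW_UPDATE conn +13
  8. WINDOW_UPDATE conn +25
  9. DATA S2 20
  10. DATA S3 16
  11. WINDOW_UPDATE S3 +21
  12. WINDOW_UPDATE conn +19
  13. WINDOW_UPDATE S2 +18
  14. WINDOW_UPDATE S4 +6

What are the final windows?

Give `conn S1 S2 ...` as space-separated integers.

Op 1: conn=27 S1=39 S2=27 S3=39 S4=39 blocked=[]
Op 2: conn=10 S1=39 S2=27 S3=22 S4=39 blocked=[]
Op 3: conn=0 S1=29 S2=27 S3=22 S4=39 blocked=[1, 2, 3, 4]
Op 4: conn=-9 S1=29 S2=27 S3=13 S4=39 blocked=[1, 2, 3, 4]
Op 5: conn=8 S1=29 S2=27 S3=13 S4=39 blocked=[]
Op 6: conn=23 S1=29 S2=27 S3=13 S4=39 blocked=[]
Op 7: conn=36 S1=29 S2=27 S3=13 S4=39 blocked=[]
Op 8: conn=61 S1=29 S2=27 S3=13 S4=39 blocked=[]
Op 9: conn=41 S1=29 S2=7 S3=13 S4=39 blocked=[]
Op 10: conn=25 S1=29 S2=7 S3=-3 S4=39 blocked=[3]
Op 11: conn=25 S1=29 S2=7 S3=18 S4=39 blocked=[]
Op 12: conn=44 S1=29 S2=7 S3=18 S4=39 blocked=[]
Op 13: conn=44 S1=29 S2=25 S3=18 S4=39 blocked=[]
Op 14: conn=44 S1=29 S2=25 S3=18 S4=45 blocked=[]

Answer: 44 29 25 18 45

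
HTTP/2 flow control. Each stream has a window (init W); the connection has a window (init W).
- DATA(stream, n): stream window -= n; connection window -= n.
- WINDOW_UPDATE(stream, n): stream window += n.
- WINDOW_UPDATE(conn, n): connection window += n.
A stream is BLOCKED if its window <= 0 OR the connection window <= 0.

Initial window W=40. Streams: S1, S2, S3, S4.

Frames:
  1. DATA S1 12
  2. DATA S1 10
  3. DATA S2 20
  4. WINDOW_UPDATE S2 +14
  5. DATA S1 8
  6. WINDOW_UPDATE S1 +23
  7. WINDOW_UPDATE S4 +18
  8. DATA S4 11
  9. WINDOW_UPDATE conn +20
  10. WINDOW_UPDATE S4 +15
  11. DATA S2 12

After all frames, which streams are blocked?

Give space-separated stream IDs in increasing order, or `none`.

Answer: S1 S2 S3 S4

Derivation:
Op 1: conn=28 S1=28 S2=40 S3=40 S4=40 blocked=[]
Op 2: conn=18 S1=18 S2=40 S3=40 S4=40 blocked=[]
Op 3: conn=-2 S1=18 S2=20 S3=40 S4=40 blocked=[1, 2, 3, 4]
Op 4: conn=-2 S1=18 S2=34 S3=40 S4=40 blocked=[1, 2, 3, 4]
Op 5: conn=-10 S1=10 S2=34 S3=40 S4=40 blocked=[1, 2, 3, 4]
Op 6: conn=-10 S1=33 S2=34 S3=40 S4=40 blocked=[1, 2, 3, 4]
Op 7: conn=-10 S1=33 S2=34 S3=40 S4=58 blocked=[1, 2, 3, 4]
Op 8: conn=-21 S1=33 S2=34 S3=40 S4=47 blocked=[1, 2, 3, 4]
Op 9: conn=-1 S1=33 S2=34 S3=40 S4=47 blocked=[1, 2, 3, 4]
Op 10: conn=-1 S1=33 S2=34 S3=40 S4=62 blocked=[1, 2, 3, 4]
Op 11: conn=-13 S1=33 S2=22 S3=40 S4=62 blocked=[1, 2, 3, 4]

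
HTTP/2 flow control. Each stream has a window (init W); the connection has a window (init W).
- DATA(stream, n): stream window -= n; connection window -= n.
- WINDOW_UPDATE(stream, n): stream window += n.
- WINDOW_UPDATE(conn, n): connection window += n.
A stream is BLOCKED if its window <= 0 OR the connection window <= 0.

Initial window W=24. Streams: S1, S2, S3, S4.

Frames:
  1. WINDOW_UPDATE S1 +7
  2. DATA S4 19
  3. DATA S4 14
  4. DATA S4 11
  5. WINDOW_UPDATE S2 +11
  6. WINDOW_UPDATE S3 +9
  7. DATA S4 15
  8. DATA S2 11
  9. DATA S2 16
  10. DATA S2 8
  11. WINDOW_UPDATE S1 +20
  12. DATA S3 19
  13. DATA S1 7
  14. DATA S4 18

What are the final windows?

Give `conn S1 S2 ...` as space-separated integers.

Answer: -114 44 0 14 -53

Derivation:
Op 1: conn=24 S1=31 S2=24 S3=24 S4=24 blocked=[]
Op 2: conn=5 S1=31 S2=24 S3=24 S4=5 blocked=[]
Op 3: conn=-9 S1=31 S2=24 S3=24 S4=-9 blocked=[1, 2, 3, 4]
Op 4: conn=-20 S1=31 S2=24 S3=24 S4=-20 blocked=[1, 2, 3, 4]
Op 5: conn=-20 S1=31 S2=35 S3=24 S4=-20 blocked=[1, 2, 3, 4]
Op 6: conn=-20 S1=31 S2=35 S3=33 S4=-20 blocked=[1, 2, 3, 4]
Op 7: conn=-35 S1=31 S2=35 S3=33 S4=-35 blocked=[1, 2, 3, 4]
Op 8: conn=-46 S1=31 S2=24 S3=33 S4=-35 blocked=[1, 2, 3, 4]
Op 9: conn=-62 S1=31 S2=8 S3=33 S4=-35 blocked=[1, 2, 3, 4]
Op 10: conn=-70 S1=31 S2=0 S3=33 S4=-35 blocked=[1, 2, 3, 4]
Op 11: conn=-70 S1=51 S2=0 S3=33 S4=-35 blocked=[1, 2, 3, 4]
Op 12: conn=-89 S1=51 S2=0 S3=14 S4=-35 blocked=[1, 2, 3, 4]
Op 13: conn=-96 S1=44 S2=0 S3=14 S4=-35 blocked=[1, 2, 3, 4]
Op 14: conn=-114 S1=44 S2=0 S3=14 S4=-53 blocked=[1, 2, 3, 4]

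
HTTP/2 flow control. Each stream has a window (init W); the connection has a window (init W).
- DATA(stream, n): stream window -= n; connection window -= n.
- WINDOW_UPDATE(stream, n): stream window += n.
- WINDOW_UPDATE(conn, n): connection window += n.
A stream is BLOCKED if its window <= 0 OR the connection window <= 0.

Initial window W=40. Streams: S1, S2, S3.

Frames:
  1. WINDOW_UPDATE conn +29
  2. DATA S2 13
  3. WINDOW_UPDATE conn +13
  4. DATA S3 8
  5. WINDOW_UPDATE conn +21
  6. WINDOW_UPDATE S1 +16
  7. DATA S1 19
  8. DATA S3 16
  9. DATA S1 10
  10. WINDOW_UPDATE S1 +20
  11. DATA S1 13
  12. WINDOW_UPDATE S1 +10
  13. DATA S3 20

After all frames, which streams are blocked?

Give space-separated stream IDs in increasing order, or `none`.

Op 1: conn=69 S1=40 S2=40 S3=40 blocked=[]
Op 2: conn=56 S1=40 S2=27 S3=40 blocked=[]
Op 3: conn=69 S1=40 S2=27 S3=40 blocked=[]
Op 4: conn=61 S1=40 S2=27 S3=32 blocked=[]
Op 5: conn=82 S1=40 S2=27 S3=32 blocked=[]
Op 6: conn=82 S1=56 S2=27 S3=32 blocked=[]
Op 7: conn=63 S1=37 S2=27 S3=32 blocked=[]
Op 8: conn=47 S1=37 S2=27 S3=16 blocked=[]
Op 9: conn=37 S1=27 S2=27 S3=16 blocked=[]
Op 10: conn=37 S1=47 S2=27 S3=16 blocked=[]
Op 11: conn=24 S1=34 S2=27 S3=16 blocked=[]
Op 12: conn=24 S1=44 S2=27 S3=16 blocked=[]
Op 13: conn=4 S1=44 S2=27 S3=-4 blocked=[3]

Answer: S3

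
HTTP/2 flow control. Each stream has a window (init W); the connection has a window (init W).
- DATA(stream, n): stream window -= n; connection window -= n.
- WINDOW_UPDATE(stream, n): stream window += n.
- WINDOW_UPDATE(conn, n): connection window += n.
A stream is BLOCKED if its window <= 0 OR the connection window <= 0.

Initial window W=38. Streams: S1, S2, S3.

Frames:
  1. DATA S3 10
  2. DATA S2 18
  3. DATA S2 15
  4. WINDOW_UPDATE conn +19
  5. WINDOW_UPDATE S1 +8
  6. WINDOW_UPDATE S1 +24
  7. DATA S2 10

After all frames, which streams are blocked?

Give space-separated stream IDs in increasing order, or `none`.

Op 1: conn=28 S1=38 S2=38 S3=28 blocked=[]
Op 2: conn=10 S1=38 S2=20 S3=28 blocked=[]
Op 3: conn=-5 S1=38 S2=5 S3=28 blocked=[1, 2, 3]
Op 4: conn=14 S1=38 S2=5 S3=28 blocked=[]
Op 5: conn=14 S1=46 S2=5 S3=28 blocked=[]
Op 6: conn=14 S1=70 S2=5 S3=28 blocked=[]
Op 7: conn=4 S1=70 S2=-5 S3=28 blocked=[2]

Answer: S2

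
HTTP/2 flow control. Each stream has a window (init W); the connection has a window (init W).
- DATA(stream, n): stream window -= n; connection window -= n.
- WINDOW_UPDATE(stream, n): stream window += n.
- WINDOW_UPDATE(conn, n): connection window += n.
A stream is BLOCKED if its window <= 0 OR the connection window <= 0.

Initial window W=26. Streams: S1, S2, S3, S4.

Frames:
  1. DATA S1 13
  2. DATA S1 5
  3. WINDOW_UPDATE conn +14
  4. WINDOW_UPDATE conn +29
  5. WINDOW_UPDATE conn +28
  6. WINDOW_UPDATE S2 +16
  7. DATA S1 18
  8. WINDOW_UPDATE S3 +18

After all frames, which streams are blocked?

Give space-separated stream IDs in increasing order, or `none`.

Op 1: conn=13 S1=13 S2=26 S3=26 S4=26 blocked=[]
Op 2: conn=8 S1=8 S2=26 S3=26 S4=26 blocked=[]
Op 3: conn=22 S1=8 S2=26 S3=26 S4=26 blocked=[]
Op 4: conn=51 S1=8 S2=26 S3=26 S4=26 blocked=[]
Op 5: conn=79 S1=8 S2=26 S3=26 S4=26 blocked=[]
Op 6: conn=79 S1=8 S2=42 S3=26 S4=26 blocked=[]
Op 7: conn=61 S1=-10 S2=42 S3=26 S4=26 blocked=[1]
Op 8: conn=61 S1=-10 S2=42 S3=44 S4=26 blocked=[1]

Answer: S1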